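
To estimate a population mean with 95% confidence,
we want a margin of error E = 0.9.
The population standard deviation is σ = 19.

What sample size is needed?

z_0.025 = 1.960
n = (z×σ/E)² = (1.960×19/0.9)²
n = 1712.1205
Round up: n = 1713

Answer: n = 1713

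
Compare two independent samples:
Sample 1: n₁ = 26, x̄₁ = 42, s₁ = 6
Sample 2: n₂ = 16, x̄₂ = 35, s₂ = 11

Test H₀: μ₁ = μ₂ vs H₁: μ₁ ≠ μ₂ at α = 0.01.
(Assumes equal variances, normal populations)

Pooled variance: s²_p = [25×6² + 15×11²]/(40) = 67.8750
s_p = 8.2386
SE = s_p×√(1/n₁ + 1/n₂) = 8.2386×√(1/26 + 1/16) = 2.6178
t = (x̄₁ - x̄₂)/SE = (42 - 35)/2.6178 = 2.6740
df = 40, t-critical = ±2.704
Decision: fail to reject H₀

Answer: t = 2.6740, fail to reject H₀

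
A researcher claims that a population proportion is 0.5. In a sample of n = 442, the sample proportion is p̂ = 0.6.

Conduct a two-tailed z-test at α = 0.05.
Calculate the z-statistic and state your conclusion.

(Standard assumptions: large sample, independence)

H₀: p = 0.5, H₁: p ≠ 0.5
Standard error: SE = √(p₀(1-p₀)/n) = √(0.5×0.5/442) = 0.023783
z-statistic: z = (p̂ - p₀)/SE = (0.6 - 0.5)/0.023783 = 4.2047
Critical value: z_0.025 = ±1.960
p-value < 0.0001
Decision: reject H₀ at α = 0.05

Answer: z = 4.2047, reject H₀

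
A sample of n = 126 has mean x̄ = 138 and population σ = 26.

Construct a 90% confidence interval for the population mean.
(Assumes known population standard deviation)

Confidence level: 90%, α = 0.1
z_0.05 = 1.645
SE = σ/√n = 26/√126 = 2.3163
Margin of error = 1.645 × 2.3163 = 3.8103
CI: x̄ ± margin = 138 ± 3.8103
CI: (134.1897, 141.8103)

Answer: (134.1897, 141.8103)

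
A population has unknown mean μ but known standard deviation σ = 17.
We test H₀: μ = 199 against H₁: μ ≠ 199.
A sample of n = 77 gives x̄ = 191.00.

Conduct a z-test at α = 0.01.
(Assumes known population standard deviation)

Answer: z = -4.1295, reject H₀

Derivation:
Standard error: SE = σ/√n = 17/√77 = 1.9373
z-statistic: z = (x̄ - μ₀)/SE = (191.00 - 199)/1.9373 = -4.1295
Critical value: ±2.576
p-value < 0.0001
Decision: reject H₀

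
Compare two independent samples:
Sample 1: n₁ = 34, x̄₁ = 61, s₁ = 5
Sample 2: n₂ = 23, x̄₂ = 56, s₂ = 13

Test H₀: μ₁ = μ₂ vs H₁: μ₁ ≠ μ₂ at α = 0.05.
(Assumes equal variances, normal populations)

Pooled variance: s²_p = [33×5² + 22×13²]/(55) = 82.6000
s_p = 9.0885
SE = s_p×√(1/n₁ + 1/n₂) = 9.0885×√(1/34 + 1/23) = 2.4537
t = (x̄₁ - x̄₂)/SE = (61 - 56)/2.4537 = 2.0377
df = 55, t-critical = ±2.004
Decision: reject H₀

Answer: t = 2.0377, reject H₀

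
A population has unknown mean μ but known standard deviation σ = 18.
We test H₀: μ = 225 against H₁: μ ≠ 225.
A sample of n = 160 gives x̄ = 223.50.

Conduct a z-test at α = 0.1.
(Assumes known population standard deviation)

Standard error: SE = σ/√n = 18/√160 = 1.4230
z-statistic: z = (x̄ - μ₀)/SE = (223.50 - 225)/1.4230 = -1.0541
Critical value: ±1.645
p-value = 0.2918
Decision: fail to reject H₀

Answer: z = -1.0541, fail to reject H₀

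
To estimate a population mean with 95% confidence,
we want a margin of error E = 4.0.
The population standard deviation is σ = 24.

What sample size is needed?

Answer: n = 139

Derivation:
z_0.025 = 1.960
n = (z×σ/E)² = (1.960×24/4.0)²
n = 138.2976
Round up: n = 139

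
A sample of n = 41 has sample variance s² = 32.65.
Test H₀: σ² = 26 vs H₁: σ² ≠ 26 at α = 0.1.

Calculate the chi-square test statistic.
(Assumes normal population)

Answer: χ² = 50.2308, fail to reject H₀

Derivation:
df = n - 1 = 40
χ² = (n-1)s²/σ₀² = 40×32.65/26 = 50.2308
Critical values: χ²_{0.95,40} = 26.509, χ²_{0.05,40} = 55.758
Rejection region: χ² < 26.509 or χ² > 55.758
Decision: fail to reject H₀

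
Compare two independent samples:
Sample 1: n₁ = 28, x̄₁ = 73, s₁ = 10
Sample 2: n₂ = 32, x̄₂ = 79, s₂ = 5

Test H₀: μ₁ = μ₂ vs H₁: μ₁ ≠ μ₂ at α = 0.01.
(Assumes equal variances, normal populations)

Answer: t = -2.9955, reject H₀

Derivation:
Pooled variance: s²_p = [27×10² + 31×5²]/(58) = 59.9138
s_p = 7.7404
SE = s_p×√(1/n₁ + 1/n₂) = 7.7404×√(1/28 + 1/32) = 2.0030
t = (x̄₁ - x̄₂)/SE = (73 - 79)/2.0030 = -2.9955
df = 58, t-critical = ±2.663
Decision: reject H₀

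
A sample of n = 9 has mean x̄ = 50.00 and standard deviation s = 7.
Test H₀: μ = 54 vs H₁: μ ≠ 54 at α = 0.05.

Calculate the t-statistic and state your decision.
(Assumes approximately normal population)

Answer: t = -1.7143, fail to reject H₀

Derivation:
df = n - 1 = 8
SE = s/√n = 7/√9 = 2.3333
t = (x̄ - μ₀)/SE = (50.00 - 54)/2.3333 = -1.7143
Critical value: t_{0.025,8} = ±2.306
p-value ≈ 0.1248
Decision: fail to reject H₀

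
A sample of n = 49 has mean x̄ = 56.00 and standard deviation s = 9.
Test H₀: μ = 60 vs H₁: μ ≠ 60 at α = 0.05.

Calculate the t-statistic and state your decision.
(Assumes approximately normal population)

Answer: t = -3.1111, reject H₀

Derivation:
df = n - 1 = 48
SE = s/√n = 9/√49 = 1.2857
t = (x̄ - μ₀)/SE = (56.00 - 60)/1.2857 = -3.1111
Critical value: t_{0.025,48} = ±2.011
p-value ≈ 0.0031
Decision: reject H₀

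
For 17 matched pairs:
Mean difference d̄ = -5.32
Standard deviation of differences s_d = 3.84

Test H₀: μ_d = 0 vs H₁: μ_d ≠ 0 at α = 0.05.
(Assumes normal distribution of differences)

df = n - 1 = 16
SE = s_d/√n = 3.84/√17 = 0.9313
t = d̄/SE = -5.32/0.9313 = -5.7124
Critical value: t_{0.025,16} = ±2.120
p-value < 0.0001
Decision: reject H₀

Answer: t = -5.7124, reject H₀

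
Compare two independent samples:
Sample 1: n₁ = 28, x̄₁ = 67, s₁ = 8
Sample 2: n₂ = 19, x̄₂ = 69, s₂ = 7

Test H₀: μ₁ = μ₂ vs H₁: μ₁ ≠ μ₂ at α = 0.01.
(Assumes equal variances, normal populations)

Answer: t = -0.8835, fail to reject H₀

Derivation:
Pooled variance: s²_p = [27×8² + 18×7²]/(45) = 58.0000
s_p = 7.6158
SE = s_p×√(1/n₁ + 1/n₂) = 7.6158×√(1/28 + 1/19) = 2.2636
t = (x̄₁ - x̄₂)/SE = (67 - 69)/2.2636 = -0.8835
df = 45, t-critical = ±2.690
Decision: fail to reject H₀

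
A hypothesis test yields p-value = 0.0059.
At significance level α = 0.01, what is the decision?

Compare p-value to α:
0.0059 < 0.01
Decision: reject H₀

Answer: reject H₀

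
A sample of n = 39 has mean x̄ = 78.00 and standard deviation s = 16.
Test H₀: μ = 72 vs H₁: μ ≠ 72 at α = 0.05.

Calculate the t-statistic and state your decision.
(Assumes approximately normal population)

df = n - 1 = 38
SE = s/√n = 16/√39 = 2.5621
t = (x̄ - μ₀)/SE = (78.00 - 72)/2.5621 = 2.3418
Critical value: t_{0.025,38} = ±2.024
p-value ≈ 0.0245
Decision: reject H₀

Answer: t = 2.3418, reject H₀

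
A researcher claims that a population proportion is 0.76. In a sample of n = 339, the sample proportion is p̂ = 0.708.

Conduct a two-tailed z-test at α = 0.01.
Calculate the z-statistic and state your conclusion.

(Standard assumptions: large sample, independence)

H₀: p = 0.76, H₁: p ≠ 0.76
Standard error: SE = √(p₀(1-p₀)/n) = √(0.76×0.24/339) = 0.023196
z-statistic: z = (p̂ - p₀)/SE = (0.708 - 0.76)/0.023196 = -2.2418
Critical value: z_0.005 = ±2.576
p-value = 0.0250
Decision: fail to reject H₀ at α = 0.01

Answer: z = -2.2418, fail to reject H₀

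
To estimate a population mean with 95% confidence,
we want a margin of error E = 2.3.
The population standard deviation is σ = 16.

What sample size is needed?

z_0.025 = 1.960
n = (z×σ/E)² = (1.960×16/2.3)²
n = 185.9073
Round up: n = 186

Answer: n = 186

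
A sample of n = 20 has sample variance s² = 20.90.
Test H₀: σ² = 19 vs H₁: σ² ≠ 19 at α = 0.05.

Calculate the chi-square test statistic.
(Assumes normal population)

Answer: χ² = 20.9000, fail to reject H₀

Derivation:
df = n - 1 = 19
χ² = (n-1)s²/σ₀² = 19×20.90/19 = 20.9000
Critical values: χ²_{0.975,19} = 8.907, χ²_{0.025,19} = 32.852
Rejection region: χ² < 8.907 or χ² > 32.852
Decision: fail to reject H₀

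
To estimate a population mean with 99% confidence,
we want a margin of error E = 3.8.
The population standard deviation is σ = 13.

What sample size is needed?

Answer: n = 78

Derivation:
z_0.005 = 2.576
n = (z×σ/E)² = (2.576×13/3.8)²
n = 77.6625
Round up: n = 78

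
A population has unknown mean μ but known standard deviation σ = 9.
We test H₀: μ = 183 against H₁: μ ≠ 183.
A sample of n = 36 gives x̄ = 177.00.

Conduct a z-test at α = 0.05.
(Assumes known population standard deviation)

Standard error: SE = σ/√n = 9/√36 = 1.5000
z-statistic: z = (x̄ - μ₀)/SE = (177.00 - 183)/1.5000 = -4.0000
Critical value: ±1.960
p-value = 0.0001
Decision: reject H₀

Answer: z = -4.0000, reject H₀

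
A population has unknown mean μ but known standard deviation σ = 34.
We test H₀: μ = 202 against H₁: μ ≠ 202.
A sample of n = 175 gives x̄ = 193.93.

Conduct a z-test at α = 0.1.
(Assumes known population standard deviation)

Answer: z = -3.1398, reject H₀

Derivation:
Standard error: SE = σ/√n = 34/√175 = 2.5702
z-statistic: z = (x̄ - μ₀)/SE = (193.93 - 202)/2.5702 = -3.1398
Critical value: ±1.645
p-value = 0.0017
Decision: reject H₀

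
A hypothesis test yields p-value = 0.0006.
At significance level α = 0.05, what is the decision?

Compare p-value to α:
0.0006 < 0.05
Decision: reject H₀

Answer: reject H₀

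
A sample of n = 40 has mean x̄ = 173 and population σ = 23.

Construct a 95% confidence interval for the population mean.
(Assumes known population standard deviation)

Answer: (165.8723, 180.1277)

Derivation:
Confidence level: 95%, α = 0.05
z_0.025 = 1.960
SE = σ/√n = 23/√40 = 3.6366
Margin of error = 1.960 × 3.6366 = 7.1277
CI: x̄ ± margin = 173 ± 7.1277
CI: (165.8723, 180.1277)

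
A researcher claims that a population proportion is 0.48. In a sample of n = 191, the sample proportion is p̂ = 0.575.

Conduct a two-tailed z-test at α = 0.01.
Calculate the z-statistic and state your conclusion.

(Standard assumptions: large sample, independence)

H₀: p = 0.48, H₁: p ≠ 0.48
Standard error: SE = √(p₀(1-p₀)/n) = √(0.48×0.52/191) = 0.036150
z-statistic: z = (p̂ - p₀)/SE = (0.575 - 0.48)/0.036150 = 2.6279
Critical value: z_0.005 = ±2.576
p-value = 0.0086
Decision: reject H₀ at α = 0.01

Answer: z = 2.6279, reject H₀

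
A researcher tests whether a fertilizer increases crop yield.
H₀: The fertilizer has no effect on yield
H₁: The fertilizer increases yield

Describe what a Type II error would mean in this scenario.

Type I error (α): Rejecting H₀ when H₀ is true
Type II error (β): Failing to reject H₀ when H₁ is true

Answer: Failing to recommend an effective fertilizer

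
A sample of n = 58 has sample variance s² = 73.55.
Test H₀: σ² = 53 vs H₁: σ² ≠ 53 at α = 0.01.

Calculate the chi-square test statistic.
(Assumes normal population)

df = n - 1 = 57
χ² = (n-1)s²/σ₀² = 57×73.55/53 = 79.1009
Critical values: χ²_{0.995,57} = 33.248, χ²_{0.005,57} = 88.236
Rejection region: χ² < 33.248 or χ² > 88.236
Decision: fail to reject H₀

Answer: χ² = 79.1009, fail to reject H₀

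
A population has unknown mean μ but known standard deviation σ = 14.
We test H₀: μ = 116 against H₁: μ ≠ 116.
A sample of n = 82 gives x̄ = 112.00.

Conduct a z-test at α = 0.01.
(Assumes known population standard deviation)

Answer: z = -2.5873, reject H₀

Derivation:
Standard error: SE = σ/√n = 14/√82 = 1.5460
z-statistic: z = (x̄ - μ₀)/SE = (112.00 - 116)/1.5460 = -2.5873
Critical value: ±2.576
p-value = 0.0097
Decision: reject H₀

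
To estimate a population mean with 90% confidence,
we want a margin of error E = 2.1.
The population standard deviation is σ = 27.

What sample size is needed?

Answer: n = 448

Derivation:
z_0.05 = 1.645
n = (z×σ/E)² = (1.645×27/2.1)²
n = 447.3225
Round up: n = 448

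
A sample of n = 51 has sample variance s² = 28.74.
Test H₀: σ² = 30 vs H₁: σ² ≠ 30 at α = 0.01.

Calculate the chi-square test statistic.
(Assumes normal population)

df = n - 1 = 50
χ² = (n-1)s²/σ₀² = 50×28.74/30 = 47.9000
Critical values: χ²_{0.995,50} = 27.991, χ²_{0.005,50} = 79.490
Rejection region: χ² < 27.991 or χ² > 79.490
Decision: fail to reject H₀

Answer: χ² = 47.9000, fail to reject H₀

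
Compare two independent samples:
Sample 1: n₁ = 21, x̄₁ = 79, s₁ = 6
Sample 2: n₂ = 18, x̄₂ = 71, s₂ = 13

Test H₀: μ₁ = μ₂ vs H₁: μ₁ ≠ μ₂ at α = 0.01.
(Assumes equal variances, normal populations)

Answer: t = 2.5274, fail to reject H₀

Derivation:
Pooled variance: s²_p = [20×6² + 17×13²]/(37) = 97.1081
s_p = 9.8543
SE = s_p×√(1/n₁ + 1/n₂) = 9.8543×√(1/21 + 1/18) = 3.1653
t = (x̄₁ - x̄₂)/SE = (79 - 71)/3.1653 = 2.5274
df = 37, t-critical = ±2.715
Decision: fail to reject H₀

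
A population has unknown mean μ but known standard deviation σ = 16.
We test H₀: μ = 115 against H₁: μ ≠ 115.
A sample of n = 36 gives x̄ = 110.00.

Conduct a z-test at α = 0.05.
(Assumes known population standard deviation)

Standard error: SE = σ/√n = 16/√36 = 2.6667
z-statistic: z = (x̄ - μ₀)/SE = (110.00 - 115)/2.6667 = -1.8750
Critical value: ±1.960
p-value = 0.0608
Decision: fail to reject H₀

Answer: z = -1.8750, fail to reject H₀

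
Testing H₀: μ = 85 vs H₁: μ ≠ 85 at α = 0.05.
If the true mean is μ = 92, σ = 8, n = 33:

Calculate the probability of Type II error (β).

SE = σ/√n = 8/√33 = 1.3926
Critical values: μ₀ ± z_0.025×SE = 85 ± 1.960×1.3926
Acceptance region: (82.2705, 87.7295)
Under H₁ (μ = 92): z_high = (87.7295 - 92)/1.3926 = -3.0666, z_low = (82.2705 - 92)/1.3926 = -6.9866
β = P(not reject | H₁) = Φ(-3.0666) - Φ(-6.9866) ≈ 0.0011

Answer: β ≈ 0.0011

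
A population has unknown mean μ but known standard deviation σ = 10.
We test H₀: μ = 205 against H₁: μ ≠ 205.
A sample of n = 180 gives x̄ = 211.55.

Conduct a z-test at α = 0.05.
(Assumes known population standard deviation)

Standard error: SE = σ/√n = 10/√180 = 0.7454
z-statistic: z = (x̄ - μ₀)/SE = (211.55 - 205)/0.7454 = 8.7872
Critical value: ±1.960
p-value < 0.0001
Decision: reject H₀

Answer: z = 8.7872, reject H₀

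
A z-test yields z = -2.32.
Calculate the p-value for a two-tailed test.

For z = -2.32:
p = 2×P(Z > |-2.32|) = 2×(1 - Φ(2.32)) = 0.0203

Answer: p-value ≈ 0.0203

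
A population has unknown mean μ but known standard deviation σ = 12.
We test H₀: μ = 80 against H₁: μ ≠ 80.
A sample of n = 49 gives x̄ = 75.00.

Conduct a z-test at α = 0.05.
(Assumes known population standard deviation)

Standard error: SE = σ/√n = 12/√49 = 1.7143
z-statistic: z = (x̄ - μ₀)/SE = (75.00 - 80)/1.7143 = -2.9166
Critical value: ±1.960
p-value = 0.0035
Decision: reject H₀

Answer: z = -2.9166, reject H₀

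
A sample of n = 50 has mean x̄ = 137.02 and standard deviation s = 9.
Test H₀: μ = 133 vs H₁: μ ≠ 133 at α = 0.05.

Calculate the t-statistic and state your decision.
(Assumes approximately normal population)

Answer: t = 3.1584, reject H₀

Derivation:
df = n - 1 = 49
SE = s/√n = 9/√50 = 1.2728
t = (x̄ - μ₀)/SE = (137.02 - 133)/1.2728 = 3.1584
Critical value: t_{0.025,49} = ±2.010
p-value ≈ 0.0027
Decision: reject H₀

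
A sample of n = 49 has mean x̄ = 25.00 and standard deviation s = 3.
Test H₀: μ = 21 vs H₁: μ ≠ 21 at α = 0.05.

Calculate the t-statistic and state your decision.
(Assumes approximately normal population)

Answer: t = 9.3327, reject H₀

Derivation:
df = n - 1 = 48
SE = s/√n = 3/√49 = 0.4286
t = (x̄ - μ₀)/SE = (25.00 - 21)/0.4286 = 9.3327
Critical value: t_{0.025,48} = ±2.011
p-value < 0.0001
Decision: reject H₀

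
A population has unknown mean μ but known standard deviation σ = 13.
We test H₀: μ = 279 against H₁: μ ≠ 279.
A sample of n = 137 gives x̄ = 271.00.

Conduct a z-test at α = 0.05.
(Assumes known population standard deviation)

Answer: z = -7.2027, reject H₀

Derivation:
Standard error: SE = σ/√n = 13/√137 = 1.1107
z-statistic: z = (x̄ - μ₀)/SE = (271.00 - 279)/1.1107 = -7.2027
Critical value: ±1.960
p-value < 0.0001
Decision: reject H₀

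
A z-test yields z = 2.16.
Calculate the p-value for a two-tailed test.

Answer: p-value ≈ 0.0308

Derivation:
For z = 2.16:
p = 2×P(Z > |2.16|) = 2×(1 - Φ(2.16)) = 0.0308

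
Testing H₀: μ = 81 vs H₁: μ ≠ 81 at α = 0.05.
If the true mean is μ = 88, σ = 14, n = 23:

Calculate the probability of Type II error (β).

SE = σ/√n = 14/√23 = 2.9192
Critical values: μ₀ ± z_0.025×SE = 81 ± 1.960×2.9192
Acceptance region: (75.2784, 86.7216)
Under H₁ (μ = 88): z_high = (86.7216 - 88)/2.9192 = -0.4379, z_low = (75.2784 - 88)/2.9192 = -4.3579
β = P(not reject | H₁) = Φ(-0.4379) - Φ(-4.3579) ≈ 0.3307

Answer: β ≈ 0.3307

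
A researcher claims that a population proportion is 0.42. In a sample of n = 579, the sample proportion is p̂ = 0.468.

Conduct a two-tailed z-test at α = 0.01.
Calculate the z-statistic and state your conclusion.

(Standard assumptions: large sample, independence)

Answer: z = 2.3401, fail to reject H₀

Derivation:
H₀: p = 0.42, H₁: p ≠ 0.42
Standard error: SE = √(p₀(1-p₀)/n) = √(0.42×0.58/579) = 0.020512
z-statistic: z = (p̂ - p₀)/SE = (0.468 - 0.42)/0.020512 = 2.3401
Critical value: z_0.005 = ±2.576
p-value = 0.0193
Decision: fail to reject H₀ at α = 0.01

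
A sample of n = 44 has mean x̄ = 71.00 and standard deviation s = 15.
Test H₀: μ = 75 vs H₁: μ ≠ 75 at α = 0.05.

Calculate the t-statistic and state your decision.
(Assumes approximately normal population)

df = n - 1 = 43
SE = s/√n = 15/√44 = 2.2613
t = (x̄ - μ₀)/SE = (71.00 - 75)/2.2613 = -1.7689
Critical value: t_{0.025,43} = ±2.017
p-value ≈ 0.0840
Decision: fail to reject H₀

Answer: t = -1.7689, fail to reject H₀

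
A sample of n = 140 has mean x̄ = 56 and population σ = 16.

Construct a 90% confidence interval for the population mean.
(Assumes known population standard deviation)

Confidence level: 90%, α = 0.1
z_0.05 = 1.645
SE = σ/√n = 16/√140 = 1.3522
Margin of error = 1.645 × 1.3522 = 2.2244
CI: x̄ ± margin = 56 ± 2.2244
CI: (53.7756, 58.2244)

Answer: (53.7756, 58.2244)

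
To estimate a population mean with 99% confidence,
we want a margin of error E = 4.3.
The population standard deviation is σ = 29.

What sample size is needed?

z_0.005 = 2.576
n = (z×σ/E)² = (2.576×29/4.3)²
n = 301.8219
Round up: n = 302

Answer: n = 302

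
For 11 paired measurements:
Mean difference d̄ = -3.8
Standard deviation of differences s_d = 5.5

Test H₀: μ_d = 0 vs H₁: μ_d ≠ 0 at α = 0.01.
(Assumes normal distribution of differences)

Answer: t = -2.2915, fail to reject H₀

Derivation:
df = n - 1 = 10
SE = s_d/√n = 5.5/√11 = 1.6583
t = d̄/SE = -3.8/1.6583 = -2.2915
Critical value: t_{0.005,10} = ±3.169
p-value ≈ 0.0449
Decision: fail to reject H₀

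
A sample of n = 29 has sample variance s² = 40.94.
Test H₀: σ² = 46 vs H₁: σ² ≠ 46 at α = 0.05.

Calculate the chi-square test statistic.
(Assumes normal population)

Answer: χ² = 24.9200, fail to reject H₀

Derivation:
df = n - 1 = 28
χ² = (n-1)s²/σ₀² = 28×40.94/46 = 24.9200
Critical values: χ²_{0.975,28} = 15.308, χ²_{0.025,28} = 44.461
Rejection region: χ² < 15.308 or χ² > 44.461
Decision: fail to reject H₀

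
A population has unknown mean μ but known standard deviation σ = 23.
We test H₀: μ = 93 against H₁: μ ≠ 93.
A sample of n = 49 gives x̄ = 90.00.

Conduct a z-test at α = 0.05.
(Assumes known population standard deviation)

Standard error: SE = σ/√n = 23/√49 = 3.2857
z-statistic: z = (x̄ - μ₀)/SE = (90.00 - 93)/3.2857 = -0.9130
Critical value: ±1.960
p-value = 0.3612
Decision: fail to reject H₀

Answer: z = -0.9130, fail to reject H₀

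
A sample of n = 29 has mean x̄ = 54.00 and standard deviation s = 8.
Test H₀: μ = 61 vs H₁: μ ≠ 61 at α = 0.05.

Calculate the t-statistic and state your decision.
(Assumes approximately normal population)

df = n - 1 = 28
SE = s/√n = 8/√29 = 1.4856
t = (x̄ - μ₀)/SE = (54.00 - 61)/1.4856 = -4.7119
Critical value: t_{0.025,28} = ±2.048
p-value ≈ 0.0001
Decision: reject H₀

Answer: t = -4.7119, reject H₀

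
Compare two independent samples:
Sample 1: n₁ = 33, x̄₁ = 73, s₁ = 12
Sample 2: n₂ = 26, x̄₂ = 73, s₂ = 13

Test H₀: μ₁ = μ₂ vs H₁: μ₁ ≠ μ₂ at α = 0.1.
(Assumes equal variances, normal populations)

Pooled variance: s²_p = [32×12² + 25×13²]/(57) = 154.9649
s_p = 12.4485
SE = s_p×√(1/n₁ + 1/n₂) = 12.4485×√(1/33 + 1/26) = 3.2644
t = (x̄₁ - x̄₂)/SE = (73 - 73)/3.2644 = 0.0000
df = 57, t-critical = ±1.672
Decision: fail to reject H₀

Answer: t = 0.0000, fail to reject H₀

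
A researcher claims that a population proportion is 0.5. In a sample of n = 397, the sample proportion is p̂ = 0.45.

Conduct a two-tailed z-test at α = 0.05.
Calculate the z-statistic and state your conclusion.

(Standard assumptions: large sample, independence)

H₀: p = 0.5, H₁: p ≠ 0.5
Standard error: SE = √(p₀(1-p₀)/n) = √(0.5×0.5/397) = 0.025094
z-statistic: z = (p̂ - p₀)/SE = (0.45 - 0.5)/0.025094 = -1.9925
Critical value: z_0.025 = ±1.960
p-value = 0.0463
Decision: reject H₀ at α = 0.05

Answer: z = -1.9925, reject H₀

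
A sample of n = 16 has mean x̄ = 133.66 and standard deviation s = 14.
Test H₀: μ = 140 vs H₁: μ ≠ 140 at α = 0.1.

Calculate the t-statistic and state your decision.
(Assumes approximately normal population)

df = n - 1 = 15
SE = s/√n = 14/√16 = 3.5000
t = (x̄ - μ₀)/SE = (133.66 - 140)/3.5000 = -1.8114
Critical value: t_{0.05,15} = ±1.753
p-value ≈ 0.0901
Decision: reject H₀

Answer: t = -1.8114, reject H₀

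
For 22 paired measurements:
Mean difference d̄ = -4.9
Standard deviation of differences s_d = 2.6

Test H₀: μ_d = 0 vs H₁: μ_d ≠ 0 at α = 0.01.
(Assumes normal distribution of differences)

Answer: t = -8.8400, reject H₀

Derivation:
df = n - 1 = 21
SE = s_d/√n = 2.6/√22 = 0.5543
t = d̄/SE = -4.9/0.5543 = -8.8400
Critical value: t_{0.005,21} = ±2.831
p-value < 0.0001
Decision: reject H₀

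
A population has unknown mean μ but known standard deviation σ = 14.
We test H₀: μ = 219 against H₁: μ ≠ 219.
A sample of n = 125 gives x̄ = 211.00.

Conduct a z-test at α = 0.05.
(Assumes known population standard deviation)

Standard error: SE = σ/√n = 14/√125 = 1.2522
z-statistic: z = (x̄ - μ₀)/SE = (211.00 - 219)/1.2522 = -6.3888
Critical value: ±1.960
p-value < 0.0001
Decision: reject H₀

Answer: z = -6.3888, reject H₀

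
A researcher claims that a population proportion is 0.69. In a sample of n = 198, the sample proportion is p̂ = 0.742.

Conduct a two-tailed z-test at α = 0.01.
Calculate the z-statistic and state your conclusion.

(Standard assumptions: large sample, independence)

H₀: p = 0.69, H₁: p ≠ 0.69
Standard error: SE = √(p₀(1-p₀)/n) = √(0.69×0.31/198) = 0.032868
z-statistic: z = (p̂ - p₀)/SE = (0.742 - 0.69)/0.032868 = 1.5821
Critical value: z_0.005 = ±2.576
p-value = 0.1136
Decision: fail to reject H₀ at α = 0.01

Answer: z = 1.5821, fail to reject H₀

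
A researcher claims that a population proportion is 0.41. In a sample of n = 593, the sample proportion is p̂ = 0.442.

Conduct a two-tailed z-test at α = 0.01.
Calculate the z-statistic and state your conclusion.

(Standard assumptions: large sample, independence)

H₀: p = 0.41, H₁: p ≠ 0.41
Standard error: SE = √(p₀(1-p₀)/n) = √(0.41×0.59/593) = 0.020197
z-statistic: z = (p̂ - p₀)/SE = (0.442 - 0.41)/0.020197 = 1.5844
Critical value: z_0.005 = ±2.576
p-value = 0.1131
Decision: fail to reject H₀ at α = 0.01

Answer: z = 1.5844, fail to reject H₀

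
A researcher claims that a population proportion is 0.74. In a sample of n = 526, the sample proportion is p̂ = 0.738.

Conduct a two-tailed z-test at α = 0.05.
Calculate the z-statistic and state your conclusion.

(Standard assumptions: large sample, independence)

Answer: z = -0.1046, fail to reject H₀

Derivation:
H₀: p = 0.74, H₁: p ≠ 0.74
Standard error: SE = √(p₀(1-p₀)/n) = √(0.74×0.26/526) = 0.019125
z-statistic: z = (p̂ - p₀)/SE = (0.738 - 0.74)/0.019125 = -0.1046
Critical value: z_0.025 = ±1.960
p-value = 0.9167
Decision: fail to reject H₀ at α = 0.05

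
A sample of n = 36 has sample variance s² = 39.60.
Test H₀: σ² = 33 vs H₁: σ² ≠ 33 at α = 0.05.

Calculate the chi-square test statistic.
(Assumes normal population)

df = n - 1 = 35
χ² = (n-1)s²/σ₀² = 35×39.60/33 = 42.0000
Critical values: χ²_{0.975,35} = 20.569, χ²_{0.025,35} = 53.203
Rejection region: χ² < 20.569 or χ² > 53.203
Decision: fail to reject H₀

Answer: χ² = 42.0000, fail to reject H₀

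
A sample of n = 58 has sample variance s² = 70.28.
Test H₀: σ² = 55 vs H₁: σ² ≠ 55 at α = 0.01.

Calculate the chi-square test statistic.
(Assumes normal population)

Answer: χ² = 72.8356, fail to reject H₀

Derivation:
df = n - 1 = 57
χ² = (n-1)s²/σ₀² = 57×70.28/55 = 72.8356
Critical values: χ²_{0.995,57} = 33.248, χ²_{0.005,57} = 88.236
Rejection region: χ² < 33.248 or χ² > 88.236
Decision: fail to reject H₀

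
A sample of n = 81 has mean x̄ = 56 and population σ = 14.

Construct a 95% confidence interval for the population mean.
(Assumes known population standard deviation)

Answer: (52.9510, 59.0490)

Derivation:
Confidence level: 95%, α = 0.05
z_0.025 = 1.960
SE = σ/√n = 14/√81 = 1.5556
Margin of error = 1.960 × 1.5556 = 3.0490
CI: x̄ ± margin = 56 ± 3.0490
CI: (52.9510, 59.0490)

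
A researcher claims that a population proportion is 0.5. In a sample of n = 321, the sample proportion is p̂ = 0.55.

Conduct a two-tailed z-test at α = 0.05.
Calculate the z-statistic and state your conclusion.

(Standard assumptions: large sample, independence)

Answer: z = 1.7917, fail to reject H₀

Derivation:
H₀: p = 0.5, H₁: p ≠ 0.5
Standard error: SE = √(p₀(1-p₀)/n) = √(0.5×0.5/321) = 0.027907
z-statistic: z = (p̂ - p₀)/SE = (0.55 - 0.5)/0.027907 = 1.7917
Critical value: z_0.025 = ±1.960
p-value = 0.0732
Decision: fail to reject H₀ at α = 0.05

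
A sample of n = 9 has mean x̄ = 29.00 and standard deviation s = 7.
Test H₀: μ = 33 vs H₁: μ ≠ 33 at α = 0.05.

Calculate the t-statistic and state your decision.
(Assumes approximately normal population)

Answer: t = -1.7143, fail to reject H₀

Derivation:
df = n - 1 = 8
SE = s/√n = 7/√9 = 2.3333
t = (x̄ - μ₀)/SE = (29.00 - 33)/2.3333 = -1.7143
Critical value: t_{0.025,8} = ±2.306
p-value ≈ 0.1248
Decision: fail to reject H₀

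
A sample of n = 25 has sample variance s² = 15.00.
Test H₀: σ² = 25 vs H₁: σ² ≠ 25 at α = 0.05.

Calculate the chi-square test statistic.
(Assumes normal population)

Answer: χ² = 14.4000, fail to reject H₀

Derivation:
df = n - 1 = 24
χ² = (n-1)s²/σ₀² = 24×15.00/25 = 14.4000
Critical values: χ²_{0.975,24} = 12.401, χ²_{0.025,24} = 39.364
Rejection region: χ² < 12.401 or χ² > 39.364
Decision: fail to reject H₀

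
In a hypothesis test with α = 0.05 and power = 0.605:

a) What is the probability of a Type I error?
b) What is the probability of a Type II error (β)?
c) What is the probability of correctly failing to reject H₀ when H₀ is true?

a) Type I error probability = α = 0.05
b) Power = P(reject H₀ | H₁ true) = 1 - β = 0.605, so Type II error probability = β = 1 - Power = 0.395
c) P(fail to reject H₀ | H₀ true) = 1 - α = 0.95

Answer: a) 0.05, b) 0.395, c) 0.95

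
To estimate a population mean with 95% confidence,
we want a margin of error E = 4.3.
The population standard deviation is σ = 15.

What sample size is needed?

z_0.025 = 1.960
n = (z×σ/E)² = (1.960×15/4.3)²
n = 46.7474
Round up: n = 47

Answer: n = 47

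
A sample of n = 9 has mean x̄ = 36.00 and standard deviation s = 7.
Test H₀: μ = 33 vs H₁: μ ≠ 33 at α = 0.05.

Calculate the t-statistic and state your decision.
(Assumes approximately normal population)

Answer: t = 1.2857, fail to reject H₀

Derivation:
df = n - 1 = 8
SE = s/√n = 7/√9 = 2.3333
t = (x̄ - μ₀)/SE = (36.00 - 33)/2.3333 = 1.2857
Critical value: t_{0.025,8} = ±2.306
p-value ≈ 0.2345
Decision: fail to reject H₀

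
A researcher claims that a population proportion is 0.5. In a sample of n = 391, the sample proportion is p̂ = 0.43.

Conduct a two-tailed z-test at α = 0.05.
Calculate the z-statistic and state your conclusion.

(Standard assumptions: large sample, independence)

H₀: p = 0.5, H₁: p ≠ 0.5
Standard error: SE = √(p₀(1-p₀)/n) = √(0.5×0.5/391) = 0.025286
z-statistic: z = (p̂ - p₀)/SE = (0.43 - 0.5)/0.025286 = -2.7683
Critical value: z_0.025 = ±1.960
p-value = 0.0056
Decision: reject H₀ at α = 0.05

Answer: z = -2.7683, reject H₀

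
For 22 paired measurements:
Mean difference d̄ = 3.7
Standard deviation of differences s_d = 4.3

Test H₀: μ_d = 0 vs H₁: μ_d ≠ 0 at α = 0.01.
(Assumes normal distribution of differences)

Answer: t = 4.0358, reject H₀

Derivation:
df = n - 1 = 21
SE = s_d/√n = 4.3/√22 = 0.9168
t = d̄/SE = 3.7/0.9168 = 4.0358
Critical value: t_{0.005,21} = ±2.831
p-value ≈ 0.0006
Decision: reject H₀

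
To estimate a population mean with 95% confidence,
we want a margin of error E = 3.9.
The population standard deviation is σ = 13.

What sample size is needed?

Answer: n = 43

Derivation:
z_0.025 = 1.960
n = (z×σ/E)² = (1.960×13/3.9)²
n = 42.6844
Round up: n = 43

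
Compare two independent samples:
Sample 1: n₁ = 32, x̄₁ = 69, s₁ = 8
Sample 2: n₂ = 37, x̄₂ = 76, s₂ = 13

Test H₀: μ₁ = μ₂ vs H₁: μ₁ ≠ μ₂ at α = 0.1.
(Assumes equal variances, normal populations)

Pooled variance: s²_p = [31×8² + 36×13²]/(67) = 120.4179
s_p = 10.9735
SE = s_p×√(1/n₁ + 1/n₂) = 10.9735×√(1/32 + 1/37) = 2.6491
t = (x̄₁ - x̄₂)/SE = (69 - 76)/2.6491 = -2.6424
df = 67, t-critical = ±1.668
Decision: reject H₀

Answer: t = -2.6424, reject H₀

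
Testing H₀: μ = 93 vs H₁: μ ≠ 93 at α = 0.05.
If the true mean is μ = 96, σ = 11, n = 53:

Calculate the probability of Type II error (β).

SE = σ/√n = 11/√53 = 1.5110
Critical values: μ₀ ± z_0.025×SE = 93 ± 1.960×1.5110
Acceptance region: (90.0384, 95.9616)
Under H₁ (μ = 96): z_high = (95.9616 - 96)/1.5110 = -0.0254, z_low = (90.0384 - 96)/1.5110 = -3.9455
β = P(not reject | H₁) = Φ(-0.0254) - Φ(-3.9455) ≈ 0.4898

Answer: β ≈ 0.4898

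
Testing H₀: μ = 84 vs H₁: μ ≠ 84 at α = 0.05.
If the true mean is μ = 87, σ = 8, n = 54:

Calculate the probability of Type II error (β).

Answer: β ≈ 0.2132

Derivation:
SE = σ/√n = 8/√54 = 1.0887
Critical values: μ₀ ± z_0.025×SE = 84 ± 1.960×1.0887
Acceptance region: (81.8661, 86.1339)
Under H₁ (μ = 87): z_high = (86.1339 - 87)/1.0887 = -0.7955, z_low = (81.8661 - 87)/1.0887 = -4.7156
β = P(not reject | H₁) = Φ(-0.7955) - Φ(-4.7156) ≈ 0.2132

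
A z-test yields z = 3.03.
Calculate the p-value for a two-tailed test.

Answer: p-value ≈ 0.0024

Derivation:
For z = 3.03:
p = 2×P(Z > |3.03|) = 2×(1 - Φ(3.03)) = 0.0024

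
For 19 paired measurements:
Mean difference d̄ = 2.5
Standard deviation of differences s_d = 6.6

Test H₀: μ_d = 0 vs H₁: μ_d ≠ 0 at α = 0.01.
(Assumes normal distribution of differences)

Answer: t = 1.6511, fail to reject H₀

Derivation:
df = n - 1 = 18
SE = s_d/√n = 6.6/√19 = 1.5141
t = d̄/SE = 2.5/1.5141 = 1.6511
Critical value: t_{0.005,18} = ±2.878
p-value ≈ 0.1161
Decision: fail to reject H₀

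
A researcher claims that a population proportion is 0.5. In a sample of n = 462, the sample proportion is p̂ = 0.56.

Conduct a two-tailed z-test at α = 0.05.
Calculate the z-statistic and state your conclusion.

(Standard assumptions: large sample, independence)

Answer: z = 2.5793, reject H₀

Derivation:
H₀: p = 0.5, H₁: p ≠ 0.5
Standard error: SE = √(p₀(1-p₀)/n) = √(0.5×0.5/462) = 0.023262
z-statistic: z = (p̂ - p₀)/SE = (0.56 - 0.5)/0.023262 = 2.5793
Critical value: z_0.025 = ±1.960
p-value = 0.0099
Decision: reject H₀ at α = 0.05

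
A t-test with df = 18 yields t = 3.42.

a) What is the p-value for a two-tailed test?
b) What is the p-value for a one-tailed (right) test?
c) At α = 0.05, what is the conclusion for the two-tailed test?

Answer: a) 0.0031, b) 0.0015, c) reject H₀

Derivation:
Using t-distribution with df = 18:
a) Two-tailed: p = 2×P(T > 3.42) = 0.0031
b) One-tailed: p = P(T > 3.42) = 0.0015
c) 0.0031 < 0.05, reject H₀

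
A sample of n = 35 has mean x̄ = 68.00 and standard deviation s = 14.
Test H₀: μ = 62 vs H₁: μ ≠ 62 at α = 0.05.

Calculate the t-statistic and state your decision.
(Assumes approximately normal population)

df = n - 1 = 34
SE = s/√n = 14/√35 = 2.3664
t = (x̄ - μ₀)/SE = (68.00 - 62)/2.3664 = 2.5355
Critical value: t_{0.025,34} = ±2.032
p-value ≈ 0.0160
Decision: reject H₀

Answer: t = 2.5355, reject H₀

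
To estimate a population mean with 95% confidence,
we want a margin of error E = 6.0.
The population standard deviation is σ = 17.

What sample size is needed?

Answer: n = 31

Derivation:
z_0.025 = 1.960
n = (z×σ/E)² = (1.960×17/6.0)²
n = 30.8395
Round up: n = 31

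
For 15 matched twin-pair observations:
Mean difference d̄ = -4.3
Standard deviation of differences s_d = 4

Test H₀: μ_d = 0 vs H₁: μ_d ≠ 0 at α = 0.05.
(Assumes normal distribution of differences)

Answer: t = -4.1634, reject H₀

Derivation:
df = n - 1 = 14
SE = s_d/√n = 4/√15 = 1.0328
t = d̄/SE = -4.3/1.0328 = -4.1634
Critical value: t_{0.025,14} = ±2.145
p-value ≈ 0.0010
Decision: reject H₀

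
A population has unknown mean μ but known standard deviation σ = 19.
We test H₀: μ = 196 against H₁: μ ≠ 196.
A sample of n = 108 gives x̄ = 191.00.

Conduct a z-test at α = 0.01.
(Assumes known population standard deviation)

Standard error: SE = σ/√n = 19/√108 = 1.8283
z-statistic: z = (x̄ - μ₀)/SE = (191.00 - 196)/1.8283 = -2.7348
Critical value: ±2.576
p-value = 0.0062
Decision: reject H₀

Answer: z = -2.7348, reject H₀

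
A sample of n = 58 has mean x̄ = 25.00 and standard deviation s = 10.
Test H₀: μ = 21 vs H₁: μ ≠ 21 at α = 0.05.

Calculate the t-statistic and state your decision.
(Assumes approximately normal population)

Answer: t = 3.0462, reject H₀

Derivation:
df = n - 1 = 57
SE = s/√n = 10/√58 = 1.3131
t = (x̄ - μ₀)/SE = (25.00 - 21)/1.3131 = 3.0462
Critical value: t_{0.025,57} = ±2.002
p-value ≈ 0.0035
Decision: reject H₀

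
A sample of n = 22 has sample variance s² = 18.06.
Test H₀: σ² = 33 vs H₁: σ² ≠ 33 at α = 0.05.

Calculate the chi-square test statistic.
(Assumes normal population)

Answer: χ² = 11.4927, fail to reject H₀

Derivation:
df = n - 1 = 21
χ² = (n-1)s²/σ₀² = 21×18.06/33 = 11.4927
Critical values: χ²_{0.975,21} = 10.283, χ²_{0.025,21} = 35.479
Rejection region: χ² < 10.283 or χ² > 35.479
Decision: fail to reject H₀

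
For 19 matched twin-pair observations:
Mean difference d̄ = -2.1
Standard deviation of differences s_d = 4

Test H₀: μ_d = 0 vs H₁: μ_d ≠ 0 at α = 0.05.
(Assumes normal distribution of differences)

df = n - 1 = 18
SE = s_d/√n = 4/√19 = 0.9177
t = d̄/SE = -2.1/0.9177 = -2.2883
Critical value: t_{0.025,18} = ±2.101
p-value ≈ 0.0344
Decision: reject H₀

Answer: t = -2.2883, reject H₀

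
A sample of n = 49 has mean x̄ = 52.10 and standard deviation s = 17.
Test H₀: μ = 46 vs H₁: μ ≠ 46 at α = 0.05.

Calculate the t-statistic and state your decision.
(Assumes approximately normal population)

df = n - 1 = 48
SE = s/√n = 17/√49 = 2.4286
t = (x̄ - μ₀)/SE = (52.10 - 46)/2.4286 = 2.5117
Critical value: t_{0.025,48} = ±2.011
p-value ≈ 0.0154
Decision: reject H₀

Answer: t = 2.5117, reject H₀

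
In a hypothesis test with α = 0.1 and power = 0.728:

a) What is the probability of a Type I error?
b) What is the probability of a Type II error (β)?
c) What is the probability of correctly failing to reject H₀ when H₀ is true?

a) Type I error probability = α = 0.1
b) Power = P(reject H₀ | H₁ true) = 1 - β = 0.728, so Type II error probability = β = 1 - Power = 0.272
c) P(fail to reject H₀ | H₀ true) = 1 - α = 0.9

Answer: a) 0.1, b) 0.272, c) 0.9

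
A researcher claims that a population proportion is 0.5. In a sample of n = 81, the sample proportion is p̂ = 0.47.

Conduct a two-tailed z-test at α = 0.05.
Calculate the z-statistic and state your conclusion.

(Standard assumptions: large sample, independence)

H₀: p = 0.5, H₁: p ≠ 0.5
Standard error: SE = √(p₀(1-p₀)/n) = √(0.5×0.5/81) = 0.055556
z-statistic: z = (p̂ - p₀)/SE = (0.47 - 0.5)/0.055556 = -0.5400
Critical value: z_0.025 = ±1.960
p-value = 0.5892
Decision: fail to reject H₀ at α = 0.05

Answer: z = -0.5400, fail to reject H₀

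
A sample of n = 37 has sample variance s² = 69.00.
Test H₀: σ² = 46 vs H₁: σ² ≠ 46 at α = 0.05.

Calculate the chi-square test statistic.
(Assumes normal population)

df = n - 1 = 36
χ² = (n-1)s²/σ₀² = 36×69.00/46 = 54.0000
Critical values: χ²_{0.975,36} = 21.336, χ²_{0.025,36} = 54.437
Rejection region: χ² < 21.336 or χ² > 54.437
Decision: fail to reject H₀

Answer: χ² = 54.0000, fail to reject H₀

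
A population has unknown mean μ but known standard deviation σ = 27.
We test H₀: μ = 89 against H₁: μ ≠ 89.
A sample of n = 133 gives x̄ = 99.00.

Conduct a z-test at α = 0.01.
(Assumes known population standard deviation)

Answer: z = 4.2713, reject H₀

Derivation:
Standard error: SE = σ/√n = 27/√133 = 2.3412
z-statistic: z = (x̄ - μ₀)/SE = (99.00 - 89)/2.3412 = 4.2713
Critical value: ±2.576
p-value < 0.0001
Decision: reject H₀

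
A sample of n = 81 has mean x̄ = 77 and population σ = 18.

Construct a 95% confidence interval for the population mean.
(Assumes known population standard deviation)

Confidence level: 95%, α = 0.05
z_0.025 = 1.960
SE = σ/√n = 18/√81 = 2.0000
Margin of error = 1.960 × 2.0000 = 3.9200
CI: x̄ ± margin = 77 ± 3.9200
CI: (73.0800, 80.9200)

Answer: (73.0800, 80.9200)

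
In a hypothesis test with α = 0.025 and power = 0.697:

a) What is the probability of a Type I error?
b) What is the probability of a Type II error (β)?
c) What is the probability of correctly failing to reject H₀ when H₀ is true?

a) Type I error probability = α = 0.025
b) Power = P(reject H₀ | H₁ true) = 1 - β = 0.697, so Type II error probability = β = 1 - Power = 0.303
c) P(fail to reject H₀ | H₀ true) = 1 - α = 0.975

Answer: a) 0.025, b) 0.303, c) 0.975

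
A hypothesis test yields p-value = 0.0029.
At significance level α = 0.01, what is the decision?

Compare p-value to α:
0.0029 < 0.01
Decision: reject H₀

Answer: reject H₀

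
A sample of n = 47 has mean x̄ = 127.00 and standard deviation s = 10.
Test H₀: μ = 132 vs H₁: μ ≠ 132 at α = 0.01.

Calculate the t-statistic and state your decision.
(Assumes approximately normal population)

Answer: t = -3.4279, reject H₀

Derivation:
df = n - 1 = 46
SE = s/√n = 10/√47 = 1.4586
t = (x̄ - μ₀)/SE = (127.00 - 132)/1.4586 = -3.4279
Critical value: t_{0.005,46} = ±2.687
p-value ≈ 0.0013
Decision: reject H₀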